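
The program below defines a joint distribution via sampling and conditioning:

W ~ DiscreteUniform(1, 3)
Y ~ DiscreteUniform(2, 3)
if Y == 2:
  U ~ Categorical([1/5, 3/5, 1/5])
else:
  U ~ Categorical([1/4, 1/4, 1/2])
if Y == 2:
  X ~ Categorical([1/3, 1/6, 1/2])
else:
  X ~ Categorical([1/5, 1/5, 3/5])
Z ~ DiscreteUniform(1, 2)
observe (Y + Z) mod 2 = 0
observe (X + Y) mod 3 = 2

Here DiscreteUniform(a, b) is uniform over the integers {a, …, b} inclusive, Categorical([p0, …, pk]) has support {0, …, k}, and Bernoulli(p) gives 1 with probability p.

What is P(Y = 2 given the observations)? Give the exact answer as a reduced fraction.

Enumerate traces; 18 have nonzero weight after conditioning:
  (W=1, Y=2, U=0, X=0, Z=2) weight 1/180
  (W=1, Y=2, U=1, X=0, Z=2) weight 1/60
  (W=1, Y=2, U=2, X=0, Z=2) weight 1/180
  (W=1, Y=3, U=0, X=2, Z=1) weight 1/80
  (W=1, Y=3, U=1, X=2, Z=1) weight 1/80
  (W=1, Y=3, U=2, X=2, Z=1) weight 1/40
  (W=2, Y=2, U=0, X=0, Z=2) weight 1/180
  (W=2, Y=2, U=1, X=0, Z=2) weight 1/60
  … 10 more
Group by Y:
  weight(Y=2) = 1/12
  weight(Y=3) = 3/20
Total weight = 1/12 + 3/20 = 7/30
P(Y=2 | obs) = 1/12 / 7/30 = 5/14
P(Y=3 | obs) = 3/20 / 7/30 = 9/14

P(Y = 2 | obs) = 5/14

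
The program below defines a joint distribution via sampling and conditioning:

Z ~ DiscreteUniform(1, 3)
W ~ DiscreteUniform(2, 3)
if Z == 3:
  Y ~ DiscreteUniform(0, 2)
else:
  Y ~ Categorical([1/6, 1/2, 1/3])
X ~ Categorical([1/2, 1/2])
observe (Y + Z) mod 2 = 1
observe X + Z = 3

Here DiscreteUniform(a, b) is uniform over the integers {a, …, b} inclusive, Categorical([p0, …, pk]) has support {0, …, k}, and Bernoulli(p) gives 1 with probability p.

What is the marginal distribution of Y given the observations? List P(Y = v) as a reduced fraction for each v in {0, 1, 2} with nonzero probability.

Enumerate traces; 6 have nonzero weight after conditioning:
  (Z=2, W=2, Y=1, X=1) weight 1/24
  (Z=2, W=3, Y=1, X=1) weight 1/24
  (Z=3, W=2, Y=0, X=0) weight 1/36
  (Z=3, W=2, Y=2, X=0) weight 1/36
  (Z=3, W=3, Y=0, X=0) weight 1/36
  (Z=3, W=3, Y=2, X=0) weight 1/36
Group by Y:
  weight(Y=0) = 1/18
  weight(Y=1) = 1/12
  weight(Y=2) = 1/18
Total weight = 1/18 + 1/12 + 1/18 = 7/36
P(Y=0 | obs) = 1/18 / 7/36 = 2/7
P(Y=1 | obs) = 1/12 / 7/36 = 3/7
P(Y=2 | obs) = 1/18 / 7/36 = 2/7

P(Y=0) = 2/7, P(Y=1) = 3/7, P(Y=2) = 2/7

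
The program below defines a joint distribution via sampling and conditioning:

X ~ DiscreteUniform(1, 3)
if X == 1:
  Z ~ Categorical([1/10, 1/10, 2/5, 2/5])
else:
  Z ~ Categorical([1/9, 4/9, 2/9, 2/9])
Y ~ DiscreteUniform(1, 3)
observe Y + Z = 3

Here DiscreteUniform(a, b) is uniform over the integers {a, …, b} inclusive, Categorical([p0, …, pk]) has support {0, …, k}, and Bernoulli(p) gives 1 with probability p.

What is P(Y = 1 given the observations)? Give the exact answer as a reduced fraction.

Enumerate traces; 9 have nonzero weight after conditioning:
  (X=1, Z=0, Y=3) weight 1/90
  (X=1, Z=1, Y=2) weight 1/90
  (X=1, Z=2, Y=1) weight 2/45
  (X=2, Z=0, Y=3) weight 1/81
  (X=2, Z=1, Y=2) weight 4/81
  (X=2, Z=2, Y=1) weight 2/81
  (X=3, Z=0, Y=3) weight 1/81
  (X=3, Z=1, Y=2) weight 4/81
  … 1 more
Group by Y:
  weight(Y=1) = 38/405
  weight(Y=2) = 89/810
  weight(Y=3) = 29/810
Total weight = 38/405 + 89/810 + 29/810 = 97/405
P(Y=1 | obs) = 38/405 / 97/405 = 38/97
P(Y=2 | obs) = 89/810 / 97/405 = 89/194
P(Y=3 | obs) = 29/810 / 97/405 = 29/194

P(Y = 1 | obs) = 38/97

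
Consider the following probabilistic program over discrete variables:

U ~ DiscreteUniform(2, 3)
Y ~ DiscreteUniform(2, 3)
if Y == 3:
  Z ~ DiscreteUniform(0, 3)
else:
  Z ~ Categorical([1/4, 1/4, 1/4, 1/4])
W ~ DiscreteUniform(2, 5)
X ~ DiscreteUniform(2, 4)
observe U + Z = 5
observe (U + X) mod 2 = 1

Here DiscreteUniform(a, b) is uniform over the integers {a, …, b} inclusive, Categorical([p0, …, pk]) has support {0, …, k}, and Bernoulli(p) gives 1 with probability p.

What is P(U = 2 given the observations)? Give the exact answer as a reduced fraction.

Enumerate traces; 24 have nonzero weight after conditioning:
  (U=2, Y=2, Z=3, W=2, X=3) weight 1/192
  (U=2, Y=2, Z=3, W=3, X=3) weight 1/192
  (U=2, Y=2, Z=3, W=4, X=3) weight 1/192
  (U=2, Y=2, Z=3, W=5, X=3) weight 1/192
  (U=2, Y=3, Z=3, W=2, X=3) weight 1/192
  (U=2, Y=3, Z=3, W=3, X=3) weight 1/192
  (U=2, Y=3, Z=3, W=4, X=3) weight 1/192
  (U=2, Y=3, Z=3, W=5, X=3) weight 1/192
  (U=3, Y=2, Z=2, W=2, X=2) weight 1/192
  … 15 more
Group by U:
  weight(U=2) = 1/24
  weight(U=3) = 1/12
Total weight = 1/24 + 1/12 = 1/8
P(U=2 | obs) = 1/24 / 1/8 = 1/3
P(U=3 | obs) = 1/12 / 1/8 = 2/3

P(U = 2 | obs) = 1/3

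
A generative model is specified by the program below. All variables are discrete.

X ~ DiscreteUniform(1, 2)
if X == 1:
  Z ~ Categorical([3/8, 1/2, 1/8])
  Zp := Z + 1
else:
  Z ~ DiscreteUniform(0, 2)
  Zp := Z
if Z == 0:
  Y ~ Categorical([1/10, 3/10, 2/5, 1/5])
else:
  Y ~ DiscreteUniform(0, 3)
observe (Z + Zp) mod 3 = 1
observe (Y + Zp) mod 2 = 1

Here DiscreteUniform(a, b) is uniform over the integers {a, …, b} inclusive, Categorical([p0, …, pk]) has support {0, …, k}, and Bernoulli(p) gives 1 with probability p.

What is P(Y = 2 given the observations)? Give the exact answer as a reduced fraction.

P(Y = 2 | obs) = 36/85

Enumerate traces; 4 have nonzero weight after conditioning:
  (X=1, Z=0, Y=0) weight 3/160
  (X=1, Z=0, Y=2) weight 3/40
  (X=2, Z=2, Y=1) weight 1/24
  (X=2, Z=2, Y=3) weight 1/24
Group by Y:
  weight(Y=0) = 3/160
  weight(Y=1) = 1/24
  weight(Y=2) = 3/40
  weight(Y=3) = 1/24
Total weight = 3/160 + 1/24 + 3/40 + 1/24 = 17/96
P(Y=0 | obs) = 3/160 / 17/96 = 9/85
P(Y=1 | obs) = 1/24 / 17/96 = 4/17
P(Y=2 | obs) = 3/40 / 17/96 = 36/85
P(Y=3 | obs) = 1/24 / 17/96 = 4/17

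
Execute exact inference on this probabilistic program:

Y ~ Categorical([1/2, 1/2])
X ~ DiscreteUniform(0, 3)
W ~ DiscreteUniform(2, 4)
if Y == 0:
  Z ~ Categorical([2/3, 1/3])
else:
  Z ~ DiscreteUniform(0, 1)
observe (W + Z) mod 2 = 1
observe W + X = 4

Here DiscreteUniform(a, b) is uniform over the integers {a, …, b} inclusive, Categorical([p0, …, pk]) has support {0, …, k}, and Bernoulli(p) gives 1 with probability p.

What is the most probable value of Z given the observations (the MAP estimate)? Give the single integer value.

argmax_v P(Z = v | obs) = 1

Enumerate traces; 6 have nonzero weight after conditioning:
  (Y=0, X=0, W=4, Z=1) weight 1/72
  (Y=0, X=1, W=3, Z=0) weight 1/36
  (Y=0, X=2, W=2, Z=1) weight 1/72
  (Y=1, X=0, W=4, Z=1) weight 1/48
  (Y=1, X=1, W=3, Z=0) weight 1/48
  (Y=1, X=2, W=2, Z=1) weight 1/48
Group by Z:
  weight(Z=0) = 7/144
  weight(Z=1) = 5/72
Total weight = 7/144 + 5/72 = 17/144
P(Z=0 | obs) = 7/144 / 17/144 = 7/17
P(Z=1 | obs) = 5/72 / 17/144 = 10/17
argmax = 1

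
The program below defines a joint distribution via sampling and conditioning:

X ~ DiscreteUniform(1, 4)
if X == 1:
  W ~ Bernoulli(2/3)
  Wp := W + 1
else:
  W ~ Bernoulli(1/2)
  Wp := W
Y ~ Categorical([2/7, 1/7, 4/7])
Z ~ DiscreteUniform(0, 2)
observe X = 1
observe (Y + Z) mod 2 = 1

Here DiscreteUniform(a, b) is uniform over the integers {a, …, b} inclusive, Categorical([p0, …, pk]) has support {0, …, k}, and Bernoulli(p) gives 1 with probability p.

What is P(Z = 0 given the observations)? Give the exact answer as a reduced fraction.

Enumerate traces; 8 have nonzero weight after conditioning:
  (X=1, W=0, Y=0, Z=1) weight 1/126
  (X=1, W=0, Y=1, Z=0) weight 1/252
  (X=1, W=0, Y=1, Z=2) weight 1/252
  (X=1, W=0, Y=2, Z=1) weight 1/63
  (X=1, W=1, Y=0, Z=1) weight 1/63
  (X=1, W=1, Y=1, Z=0) weight 1/126
  (X=1, W=1, Y=1, Z=2) weight 1/126
  (X=1, W=1, Y=2, Z=1) weight 2/63
Group by Z:
  weight(Z=0) = 1/84
  weight(Z=1) = 1/14
  weight(Z=2) = 1/84
Total weight = 1/84 + 1/14 + 1/84 = 2/21
P(Z=0 | obs) = 1/84 / 2/21 = 1/8
P(Z=1 | obs) = 1/14 / 2/21 = 3/4
P(Z=2 | obs) = 1/84 / 2/21 = 1/8

P(Z = 0 | obs) = 1/8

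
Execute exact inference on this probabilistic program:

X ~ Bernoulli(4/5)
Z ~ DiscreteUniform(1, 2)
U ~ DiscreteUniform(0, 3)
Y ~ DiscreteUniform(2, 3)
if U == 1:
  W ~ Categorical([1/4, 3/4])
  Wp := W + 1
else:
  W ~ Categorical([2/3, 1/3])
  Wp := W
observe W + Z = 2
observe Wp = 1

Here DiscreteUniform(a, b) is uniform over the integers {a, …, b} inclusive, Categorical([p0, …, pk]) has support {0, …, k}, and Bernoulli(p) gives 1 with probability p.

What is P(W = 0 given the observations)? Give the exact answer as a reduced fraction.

Enumerate traces; 16 have nonzero weight after conditioning:
  (X=0, Z=1, U=0, Y=2, W=1) weight 1/240
  (X=0, Z=1, U=0, Y=3, W=1) weight 1/240
  (X=0, Z=1, U=2, Y=2, W=1) weight 1/240
  (X=0, Z=1, U=2, Y=3, W=1) weight 1/240
  (X=0, Z=1, U=3, Y=2, W=1) weight 1/240
  (X=0, Z=1, U=3, Y=3, W=1) weight 1/240
  (X=0, Z=2, U=1, Y=2, W=0) weight 1/320
  (X=0, Z=2, U=1, Y=3, W=0) weight 1/320
  … 8 more
Group by W:
  weight(W=0) = 1/32
  weight(W=1) = 1/8
Total weight = 1/32 + 1/8 = 5/32
P(W=0 | obs) = 1/32 / 5/32 = 1/5
P(W=1 | obs) = 1/8 / 5/32 = 4/5

P(W = 0 | obs) = 1/5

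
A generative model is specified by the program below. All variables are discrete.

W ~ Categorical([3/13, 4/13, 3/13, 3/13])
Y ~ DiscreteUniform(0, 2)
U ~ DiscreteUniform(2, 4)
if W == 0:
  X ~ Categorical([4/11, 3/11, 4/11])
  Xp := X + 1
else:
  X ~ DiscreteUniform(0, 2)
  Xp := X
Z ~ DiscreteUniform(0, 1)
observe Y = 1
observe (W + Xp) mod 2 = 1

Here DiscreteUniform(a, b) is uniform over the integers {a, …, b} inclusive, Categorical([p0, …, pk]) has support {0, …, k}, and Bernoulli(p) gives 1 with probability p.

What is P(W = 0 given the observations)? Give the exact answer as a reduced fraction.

Enumerate traces; 42 have nonzero weight after conditioning:
  (W=0, Y=1, U=2, X=0, Z=0) weight 2/429
  (W=0, Y=1, U=2, X=0, Z=1) weight 2/429
  (W=0, Y=1, U=2, X=2, Z=0) weight 2/429
  (W=0, Y=1, U=2, X=2, Z=1) weight 2/429
  (W=0, Y=1, U=3, X=0, Z=0) weight 2/429
  (W=0, Y=1, U=3, X=0, Z=1) weight 2/429
  (W=0, Y=1, U=3, X=2, Z=0) weight 2/429
  (W=0, Y=1, U=3, X=2, Z=1) weight 2/429
  (W=1, Y=1, U=2, X=0, Z=0) weight 2/351
  (W=2, Y=1, U=2, X=1, Z=0) weight 1/234
  … 32 more
Group by W:
  weight(W=0) = 8/143
  weight(W=1) = 8/117
  weight(W=2) = 1/39
  weight(W=3) = 2/39
Total weight = 8/143 + 8/117 + 1/39 + 2/39 = 259/1287
P(W=0 | obs) = 8/143 / 259/1287 = 72/259
P(W=1 | obs) = 8/117 / 259/1287 = 88/259
P(W=2 | obs) = 1/39 / 259/1287 = 33/259
P(W=3 | obs) = 2/39 / 259/1287 = 66/259

P(W = 0 | obs) = 72/259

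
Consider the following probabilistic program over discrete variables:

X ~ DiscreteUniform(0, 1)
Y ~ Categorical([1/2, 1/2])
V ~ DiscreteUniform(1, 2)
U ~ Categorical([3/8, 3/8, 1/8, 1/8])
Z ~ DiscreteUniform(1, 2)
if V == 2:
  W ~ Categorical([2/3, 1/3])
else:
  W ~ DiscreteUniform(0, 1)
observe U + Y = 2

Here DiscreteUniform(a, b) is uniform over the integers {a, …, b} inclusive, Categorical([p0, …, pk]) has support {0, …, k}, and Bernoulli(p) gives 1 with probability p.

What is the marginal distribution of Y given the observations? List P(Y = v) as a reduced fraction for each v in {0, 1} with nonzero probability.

Enumerate traces; 32 have nonzero weight after conditioning:
  (X=0, Y=0, V=1, U=2, Z=1, W=0) weight 1/256
  (X=0, Y=0, V=1, U=2, Z=1, W=1) weight 1/256
  (X=0, Y=0, V=1, U=2, Z=2, W=0) weight 1/256
  (X=0, Y=0, V=1, U=2, Z=2, W=1) weight 1/256
  (X=0, Y=0, V=2, U=2, Z=1, W=0) weight 1/192
  (X=0, Y=0, V=2, U=2, Z=1, W=1) weight 1/384
  (X=0, Y=0, V=2, U=2, Z=2, W=0) weight 1/192
  (X=0, Y=0, V=2, U=2, Z=2, W=1) weight 1/384
  (X=0, Y=1, V=1, U=1, Z=1, W=0) weight 3/256
  … 23 more
Group by Y:
  weight(Y=0) = 1/16
  weight(Y=1) = 3/16
Total weight = 1/16 + 3/16 = 1/4
P(Y=0 | obs) = 1/16 / 1/4 = 1/4
P(Y=1 | obs) = 3/16 / 1/4 = 3/4

P(Y=0) = 1/4, P(Y=1) = 3/4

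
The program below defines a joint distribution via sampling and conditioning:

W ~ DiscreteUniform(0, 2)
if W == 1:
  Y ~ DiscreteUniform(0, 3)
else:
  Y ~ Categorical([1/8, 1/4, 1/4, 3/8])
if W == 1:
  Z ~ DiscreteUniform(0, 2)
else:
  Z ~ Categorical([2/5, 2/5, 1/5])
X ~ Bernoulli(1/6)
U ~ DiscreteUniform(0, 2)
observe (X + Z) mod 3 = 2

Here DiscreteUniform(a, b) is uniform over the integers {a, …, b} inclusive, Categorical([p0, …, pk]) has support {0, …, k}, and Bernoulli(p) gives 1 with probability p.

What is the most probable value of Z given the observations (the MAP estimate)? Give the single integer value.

Enumerate traces; 72 have nonzero weight after conditioning:
  (W=0, Y=0, Z=1, X=1, U=0) weight 1/1080
  (W=0, Y=0, Z=1, X=1, U=1) weight 1/1080
  (W=0, Y=0, Z=1, X=1, U=2) weight 1/1080
  (W=0, Y=0, Z=2, X=0, U=0) weight 1/432
  (W=0, Y=0, Z=2, X=0, U=1) weight 1/432
  (W=0, Y=0, Z=2, X=0, U=2) weight 1/432
  (W=0, Y=1, Z=1, X=1, U=0) weight 1/540
  (W=0, Y=1, Z=1, X=1, U=1) weight 1/540
  … 64 more
Group by Z:
  weight(Z=1) = 17/270
  weight(Z=2) = 11/54
Total weight = 17/270 + 11/54 = 4/15
P(Z=1 | obs) = 17/270 / 4/15 = 17/72
P(Z=2 | obs) = 11/54 / 4/15 = 55/72
argmax = 2

argmax_v P(Z = v | obs) = 2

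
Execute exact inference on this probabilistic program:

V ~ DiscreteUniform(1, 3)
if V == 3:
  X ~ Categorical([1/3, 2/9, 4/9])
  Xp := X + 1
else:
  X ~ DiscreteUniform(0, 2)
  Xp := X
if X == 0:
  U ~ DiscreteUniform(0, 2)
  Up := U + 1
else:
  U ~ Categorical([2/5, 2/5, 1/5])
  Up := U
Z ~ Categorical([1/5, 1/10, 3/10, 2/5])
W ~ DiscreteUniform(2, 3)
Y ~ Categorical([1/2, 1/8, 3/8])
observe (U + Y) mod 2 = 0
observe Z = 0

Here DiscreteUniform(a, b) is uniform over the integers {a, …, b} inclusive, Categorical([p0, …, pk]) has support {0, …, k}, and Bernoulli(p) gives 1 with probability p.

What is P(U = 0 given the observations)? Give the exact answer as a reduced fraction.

P(U = 0 | obs) = 119/213

Enumerate traces; 90 have nonzero weight after conditioning:
  (V=1, X=0, U=0, Z=0, W=2, Y=0) weight 1/540
  (V=1, X=0, U=0, Z=0, W=2, Y=2) weight 1/720
  (V=1, X=0, U=0, Z=0, W=3, Y=0) weight 1/540
  (V=1, X=0, U=0, Z=0, W=3, Y=2) weight 1/720
  (V=1, X=0, U=1, Z=0, W=2, Y=1) weight 1/2160
  (V=1, X=0, U=1, Z=0, W=3, Y=1) weight 1/2160
  (V=1, X=0, U=2, Z=0, W=2, Y=0) weight 1/540
  (V=1, X=0, U=2, Z=0, W=2, Y=2) weight 1/720
  … 82 more
Group by U:
  weight(U=0) = 119/1800
  weight(U=1) = 17/1800
  weight(U=2) = 77/1800
Total weight = 119/1800 + 17/1800 + 77/1800 = 71/600
P(U=0 | obs) = 119/1800 / 71/600 = 119/213
P(U=1 | obs) = 17/1800 / 71/600 = 17/213
P(U=2 | obs) = 77/1800 / 71/600 = 77/213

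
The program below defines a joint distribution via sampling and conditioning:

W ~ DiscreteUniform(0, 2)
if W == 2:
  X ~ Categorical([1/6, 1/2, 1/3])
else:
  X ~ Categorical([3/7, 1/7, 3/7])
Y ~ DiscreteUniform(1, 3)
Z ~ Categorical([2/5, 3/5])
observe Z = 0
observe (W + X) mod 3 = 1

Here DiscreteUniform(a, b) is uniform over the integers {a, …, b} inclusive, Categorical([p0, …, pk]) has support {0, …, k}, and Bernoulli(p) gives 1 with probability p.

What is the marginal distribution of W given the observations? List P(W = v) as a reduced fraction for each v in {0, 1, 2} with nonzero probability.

P(W=0) = 3/19, P(W=1) = 9/19, P(W=2) = 7/19

Enumerate traces; 9 have nonzero weight after conditioning:
  (W=0, X=1, Y=1, Z=0) weight 2/315
  (W=0, X=1, Y=2, Z=0) weight 2/315
  (W=0, X=1, Y=3, Z=0) weight 2/315
  (W=1, X=0, Y=1, Z=0) weight 2/105
  (W=1, X=0, Y=2, Z=0) weight 2/105
  (W=1, X=0, Y=3, Z=0) weight 2/105
  (W=2, X=2, Y=1, Z=0) weight 2/135
  (W=2, X=2, Y=2, Z=0) weight 2/135
  … 1 more
Group by W:
  weight(W=0) = 2/105
  weight(W=1) = 2/35
  weight(W=2) = 2/45
Total weight = 2/105 + 2/35 + 2/45 = 38/315
P(W=0 | obs) = 2/105 / 38/315 = 3/19
P(W=1 | obs) = 2/35 / 38/315 = 9/19
P(W=2 | obs) = 2/45 / 38/315 = 7/19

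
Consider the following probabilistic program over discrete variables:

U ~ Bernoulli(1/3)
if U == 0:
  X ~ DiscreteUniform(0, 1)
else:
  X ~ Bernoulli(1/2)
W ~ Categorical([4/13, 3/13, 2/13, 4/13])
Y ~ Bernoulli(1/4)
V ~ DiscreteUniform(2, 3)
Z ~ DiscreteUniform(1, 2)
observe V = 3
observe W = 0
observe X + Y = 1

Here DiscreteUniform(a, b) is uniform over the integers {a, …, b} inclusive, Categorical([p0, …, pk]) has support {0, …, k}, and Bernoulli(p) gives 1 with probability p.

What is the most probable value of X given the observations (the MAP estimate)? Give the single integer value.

Enumerate traces; 8 have nonzero weight after conditioning:
  (U=0, X=0, W=0, Y=1, V=3, Z=1) weight 1/156
  (U=0, X=0, W=0, Y=1, V=3, Z=2) weight 1/156
  (U=0, X=1, W=0, Y=0, V=3, Z=1) weight 1/52
  (U=0, X=1, W=0, Y=0, V=3, Z=2) weight 1/52
  (U=1, X=0, W=0, Y=1, V=3, Z=1) weight 1/312
  (U=1, X=0, W=0, Y=1, V=3, Z=2) weight 1/312
  (U=1, X=1, W=0, Y=0, V=3, Z=1) weight 1/104
  (U=1, X=1, W=0, Y=0, V=3, Z=2) weight 1/104
Group by X:
  weight(X=0) = 1/52
  weight(X=1) = 3/52
Total weight = 1/52 + 3/52 = 1/13
P(X=0 | obs) = 1/52 / 1/13 = 1/4
P(X=1 | obs) = 3/52 / 1/13 = 3/4
argmax = 1

argmax_v P(X = v | obs) = 1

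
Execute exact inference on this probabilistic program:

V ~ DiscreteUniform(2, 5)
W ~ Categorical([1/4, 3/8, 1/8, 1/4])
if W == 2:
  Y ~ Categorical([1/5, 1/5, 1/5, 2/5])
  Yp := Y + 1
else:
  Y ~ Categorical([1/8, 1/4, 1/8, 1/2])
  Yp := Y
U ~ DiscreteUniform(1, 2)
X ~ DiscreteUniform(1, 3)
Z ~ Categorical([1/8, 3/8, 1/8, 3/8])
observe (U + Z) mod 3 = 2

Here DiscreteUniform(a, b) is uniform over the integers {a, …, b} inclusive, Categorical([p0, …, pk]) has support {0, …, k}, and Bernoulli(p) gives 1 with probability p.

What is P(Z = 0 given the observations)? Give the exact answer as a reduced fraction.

P(Z = 0 | obs) = 1/7

Enumerate traces; 576 have nonzero weight after conditioning:
  (V=2, W=0, Y=0, U=1, X=1, Z=1) weight 1/2048
  (V=2, W=0, Y=0, U=1, X=2, Z=1) weight 1/2048
  (V=2, W=0, Y=0, U=1, X=3, Z=1) weight 1/2048
  (V=2, W=0, Y=0, U=2, X=1, Z=0) weight 1/6144
  (V=2, W=0, Y=0, U=2, X=1, Z=3) weight 1/2048
  (V=2, W=0, Y=0, U=2, X=2, Z=0) weight 1/6144
  (V=2, W=0, Y=0, U=2, X=2, Z=3) weight 1/2048
  (V=2, W=0, Y=0, U=2, X=3, Z=0) weight 1/6144
  … 568 more
Group by Z:
  weight(Z=0) = 1/16
  weight(Z=1) = 3/16
  weight(Z=3) = 3/16
Total weight = 1/16 + 3/16 + 3/16 = 7/16
P(Z=0 | obs) = 1/16 / 7/16 = 1/7
P(Z=1 | obs) = 3/16 / 7/16 = 3/7
P(Z=3 | obs) = 3/16 / 7/16 = 3/7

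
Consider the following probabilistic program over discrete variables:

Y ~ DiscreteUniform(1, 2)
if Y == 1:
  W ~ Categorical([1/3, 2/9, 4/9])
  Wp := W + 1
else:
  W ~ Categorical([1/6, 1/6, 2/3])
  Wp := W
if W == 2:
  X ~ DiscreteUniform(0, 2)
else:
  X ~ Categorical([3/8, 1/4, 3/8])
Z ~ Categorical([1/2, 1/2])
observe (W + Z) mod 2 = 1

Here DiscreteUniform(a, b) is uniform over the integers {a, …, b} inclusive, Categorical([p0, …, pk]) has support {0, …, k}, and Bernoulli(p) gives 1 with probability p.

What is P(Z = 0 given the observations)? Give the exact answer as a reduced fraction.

Enumerate traces; 18 have nonzero weight after conditioning:
  (Y=1, W=0, X=0, Z=1) weight 1/32
  (Y=1, W=0, X=1, Z=1) weight 1/48
  (Y=1, W=0, X=2, Z=1) weight 1/32
  (Y=1, W=1, X=0, Z=0) weight 1/48
  (Y=1, W=1, X=1, Z=0) weight 1/72
  (Y=1, W=1, X=2, Z=0) weight 1/48
  (Y=1, W=2, X=0, Z=1) weight 1/27
  (Y=1, W=2, X=1, Z=1) weight 1/27
  … 10 more
Group by Z:
  weight(Z=0) = 7/72
  weight(Z=1) = 29/72
Total weight = 7/72 + 29/72 = 1/2
P(Z=0 | obs) = 7/72 / 1/2 = 7/36
P(Z=1 | obs) = 29/72 / 1/2 = 29/36

P(Z = 0 | obs) = 7/36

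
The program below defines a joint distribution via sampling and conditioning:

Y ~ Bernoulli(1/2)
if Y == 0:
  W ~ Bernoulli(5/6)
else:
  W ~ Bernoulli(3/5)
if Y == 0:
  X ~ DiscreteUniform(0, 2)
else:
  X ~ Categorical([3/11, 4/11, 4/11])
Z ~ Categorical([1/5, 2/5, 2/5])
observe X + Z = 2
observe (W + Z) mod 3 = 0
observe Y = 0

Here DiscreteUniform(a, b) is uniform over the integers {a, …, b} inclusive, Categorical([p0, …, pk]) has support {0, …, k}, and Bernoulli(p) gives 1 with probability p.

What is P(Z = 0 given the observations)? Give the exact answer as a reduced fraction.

P(Z = 0 | obs) = 1/11

Enumerate traces; 2 have nonzero weight after conditioning:
  (Y=0, W=0, X=2, Z=0) weight 1/180
  (Y=0, W=1, X=0, Z=2) weight 1/18
Group by Z:
  weight(Z=0) = 1/180
  weight(Z=2) = 1/18
Total weight = 1/180 + 1/18 = 11/180
P(Z=0 | obs) = 1/180 / 11/180 = 1/11
P(Z=2 | obs) = 1/18 / 11/180 = 10/11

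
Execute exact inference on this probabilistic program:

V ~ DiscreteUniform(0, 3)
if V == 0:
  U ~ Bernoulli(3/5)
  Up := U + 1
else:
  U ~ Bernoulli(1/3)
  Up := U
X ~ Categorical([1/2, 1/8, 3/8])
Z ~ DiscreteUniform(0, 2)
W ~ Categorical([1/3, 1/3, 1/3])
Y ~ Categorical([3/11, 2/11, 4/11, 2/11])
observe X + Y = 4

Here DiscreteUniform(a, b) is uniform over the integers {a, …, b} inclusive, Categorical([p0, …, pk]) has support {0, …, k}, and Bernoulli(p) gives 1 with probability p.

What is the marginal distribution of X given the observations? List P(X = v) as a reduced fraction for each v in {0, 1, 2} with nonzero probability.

P(X=1) = 1/7, P(X=2) = 6/7

Enumerate traces; 144 have nonzero weight after conditioning:
  (V=0, U=0, X=1, Z=0, W=0, Y=3) weight 1/3960
  (V=0, U=0, X=1, Z=0, W=1, Y=3) weight 1/3960
  (V=0, U=0, X=1, Z=0, W=2, Y=3) weight 1/3960
  (V=0, U=0, X=1, Z=1, W=0, Y=3) weight 1/3960
  (V=0, U=0, X=1, Z=1, W=1, Y=3) weight 1/3960
  (V=0, U=0, X=1, Z=1, W=2, Y=3) weight 1/3960
  (V=0, U=0, X=1, Z=2, W=0, Y=3) weight 1/3960
  (V=0, U=0, X=1, Z=2, W=1, Y=3) weight 1/3960
  (V=0, U=0, X=2, Z=0, W=0, Y=2) weight 1/660
  … 135 more
Group by X:
  weight(X=1) = 1/44
  weight(X=2) = 3/22
Total weight = 1/44 + 3/22 = 7/44
P(X=1 | obs) = 1/44 / 7/44 = 1/7
P(X=2 | obs) = 3/22 / 7/44 = 6/7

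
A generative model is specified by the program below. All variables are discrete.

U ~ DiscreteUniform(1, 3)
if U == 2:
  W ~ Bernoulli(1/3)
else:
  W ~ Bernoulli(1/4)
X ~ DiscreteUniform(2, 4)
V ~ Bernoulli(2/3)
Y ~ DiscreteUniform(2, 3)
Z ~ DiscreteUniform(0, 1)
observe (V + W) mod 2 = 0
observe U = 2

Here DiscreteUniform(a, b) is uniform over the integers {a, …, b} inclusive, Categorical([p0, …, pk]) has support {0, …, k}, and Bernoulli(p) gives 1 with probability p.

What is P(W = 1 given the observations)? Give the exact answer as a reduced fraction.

P(W = 1 | obs) = 1/2

Enumerate traces; 24 have nonzero weight after conditioning:
  (U=2, W=0, X=2, V=0, Y=2, Z=0) weight 1/162
  (U=2, W=0, X=2, V=0, Y=2, Z=1) weight 1/162
  (U=2, W=0, X=2, V=0, Y=3, Z=0) weight 1/162
  (U=2, W=0, X=2, V=0, Y=3, Z=1) weight 1/162
  (U=2, W=0, X=3, V=0, Y=2, Z=0) weight 1/162
  (U=2, W=0, X=3, V=0, Y=2, Z=1) weight 1/162
  (U=2, W=0, X=3, V=0, Y=3, Z=0) weight 1/162
  (U=2, W=0, X=3, V=0, Y=3, Z=1) weight 1/162
  (U=2, W=1, X=2, V=1, Y=2, Z=0) weight 1/162
  … 15 more
Group by W:
  weight(W=0) = 2/27
  weight(W=1) = 2/27
Total weight = 2/27 + 2/27 = 4/27
P(W=0 | obs) = 2/27 / 4/27 = 1/2
P(W=1 | obs) = 2/27 / 4/27 = 1/2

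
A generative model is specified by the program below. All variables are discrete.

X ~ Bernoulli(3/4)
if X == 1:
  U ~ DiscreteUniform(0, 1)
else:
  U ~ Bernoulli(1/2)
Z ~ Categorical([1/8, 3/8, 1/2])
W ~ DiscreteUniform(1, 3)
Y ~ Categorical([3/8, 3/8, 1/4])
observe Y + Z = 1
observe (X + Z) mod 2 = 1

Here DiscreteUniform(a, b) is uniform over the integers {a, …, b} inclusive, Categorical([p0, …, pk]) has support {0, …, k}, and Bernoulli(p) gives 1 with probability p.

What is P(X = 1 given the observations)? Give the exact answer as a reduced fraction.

Enumerate traces; 12 have nonzero weight after conditioning:
  (X=0, U=0, Z=1, W=1, Y=0) weight 3/512
  (X=0, U=0, Z=1, W=2, Y=0) weight 3/512
  (X=0, U=0, Z=1, W=3, Y=0) weight 3/512
  (X=0, U=1, Z=1, W=1, Y=0) weight 3/512
  (X=0, U=1, Z=1, W=2, Y=0) weight 3/512
  (X=0, U=1, Z=1, W=3, Y=0) weight 3/512
  (X=1, U=0, Z=0, W=1, Y=1) weight 3/512
  (X=1, U=0, Z=0, W=2, Y=1) weight 3/512
  … 4 more
Group by X:
  weight(X=0) = 9/256
  weight(X=1) = 9/256
Total weight = 9/256 + 9/256 = 9/128
P(X=0 | obs) = 9/256 / 9/128 = 1/2
P(X=1 | obs) = 9/256 / 9/128 = 1/2

P(X = 1 | obs) = 1/2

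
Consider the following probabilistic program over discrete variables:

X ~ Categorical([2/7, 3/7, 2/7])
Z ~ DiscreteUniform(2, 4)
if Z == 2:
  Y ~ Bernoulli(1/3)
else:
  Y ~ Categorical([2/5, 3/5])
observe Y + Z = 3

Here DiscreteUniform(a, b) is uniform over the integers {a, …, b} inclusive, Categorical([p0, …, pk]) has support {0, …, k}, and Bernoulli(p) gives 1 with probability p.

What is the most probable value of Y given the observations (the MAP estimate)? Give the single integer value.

argmax_v P(Y = v | obs) = 0

Enumerate traces; 6 have nonzero weight after conditioning:
  (X=0, Z=2, Y=1) weight 2/63
  (X=0, Z=3, Y=0) weight 4/105
  (X=1, Z=2, Y=1) weight 1/21
  (X=1, Z=3, Y=0) weight 2/35
  (X=2, Z=2, Y=1) weight 2/63
  (X=2, Z=3, Y=0) weight 4/105
Group by Y:
  weight(Y=0) = 2/15
  weight(Y=1) = 1/9
Total weight = 2/15 + 1/9 = 11/45
P(Y=0 | obs) = 2/15 / 11/45 = 6/11
P(Y=1 | obs) = 1/9 / 11/45 = 5/11
argmax = 0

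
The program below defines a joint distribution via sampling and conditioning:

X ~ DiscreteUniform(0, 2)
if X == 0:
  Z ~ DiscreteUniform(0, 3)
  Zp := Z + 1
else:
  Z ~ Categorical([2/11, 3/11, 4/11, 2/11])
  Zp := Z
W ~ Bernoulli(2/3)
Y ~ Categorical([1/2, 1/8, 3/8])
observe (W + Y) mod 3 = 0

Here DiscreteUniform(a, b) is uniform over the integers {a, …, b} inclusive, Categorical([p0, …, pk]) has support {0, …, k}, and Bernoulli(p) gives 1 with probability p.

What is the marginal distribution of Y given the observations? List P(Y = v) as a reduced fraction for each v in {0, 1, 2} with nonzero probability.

Enumerate traces; 24 have nonzero weight after conditioning:
  (X=0, Z=0, W=0, Y=0) weight 1/72
  (X=0, Z=0, W=1, Y=2) weight 1/48
  (X=0, Z=1, W=0, Y=0) weight 1/72
  (X=0, Z=1, W=1, Y=2) weight 1/48
  (X=0, Z=2, W=0, Y=0) weight 1/72
  (X=0, Z=2, W=1, Y=2) weight 1/48
  (X=0, Z=3, W=0, Y=0) weight 1/72
  (X=0, Z=3, W=1, Y=2) weight 1/48
  … 16 more
Group by Y:
  weight(Y=0) = 1/6
  weight(Y=2) = 1/4
Total weight = 1/6 + 1/4 = 5/12
P(Y=0 | obs) = 1/6 / 5/12 = 2/5
P(Y=2 | obs) = 1/4 / 5/12 = 3/5

P(Y=0) = 2/5, P(Y=2) = 3/5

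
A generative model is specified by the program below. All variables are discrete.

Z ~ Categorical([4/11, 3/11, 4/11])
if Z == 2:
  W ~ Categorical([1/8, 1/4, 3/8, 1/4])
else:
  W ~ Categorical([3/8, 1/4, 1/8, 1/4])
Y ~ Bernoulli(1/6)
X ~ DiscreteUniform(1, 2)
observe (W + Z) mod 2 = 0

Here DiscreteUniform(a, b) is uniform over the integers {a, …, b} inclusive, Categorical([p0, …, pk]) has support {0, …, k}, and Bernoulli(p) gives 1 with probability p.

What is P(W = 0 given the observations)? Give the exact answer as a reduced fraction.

Enumerate traces; 24 have nonzero weight after conditioning:
  (Z=0, W=0, Y=0, X=1) weight 5/88
  (Z=0, W=0, Y=0, X=2) weight 5/88
  (Z=0, W=0, Y=1, X=1) weight 1/88
  (Z=0, W=0, Y=1, X=2) weight 1/88
  (Z=0, W=2, Y=0, X=1) weight 5/264
  (Z=0, W=2, Y=0, X=2) weight 5/264
  (Z=0, W=2, Y=1, X=1) weight 1/264
  (Z=0, W=2, Y=1, X=2) weight 1/264
  (Z=1, W=1, Y=0, X=1) weight 5/176
  (Z=1, W=3, Y=0, X=1) weight 5/176
  … 14 more
Group by W:
  weight(W=0) = 2/11
  weight(W=1) = 3/44
  weight(W=2) = 2/11
  weight(W=3) = 3/44
Total weight = 2/11 + 3/44 + 2/11 + 3/44 = 1/2
P(W=0 | obs) = 2/11 / 1/2 = 4/11
P(W=1 | obs) = 3/44 / 1/2 = 3/22
P(W=2 | obs) = 2/11 / 1/2 = 4/11
P(W=3 | obs) = 3/44 / 1/2 = 3/22

P(W = 0 | obs) = 4/11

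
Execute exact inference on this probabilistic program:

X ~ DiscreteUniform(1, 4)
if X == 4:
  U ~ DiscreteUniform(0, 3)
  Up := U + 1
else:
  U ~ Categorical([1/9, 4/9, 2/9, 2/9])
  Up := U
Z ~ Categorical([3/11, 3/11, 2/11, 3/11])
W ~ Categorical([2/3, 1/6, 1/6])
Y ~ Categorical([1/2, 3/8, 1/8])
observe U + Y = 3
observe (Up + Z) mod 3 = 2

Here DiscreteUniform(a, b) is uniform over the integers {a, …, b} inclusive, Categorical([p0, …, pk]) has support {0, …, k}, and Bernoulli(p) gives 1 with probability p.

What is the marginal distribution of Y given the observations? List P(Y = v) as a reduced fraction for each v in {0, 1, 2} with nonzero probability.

P(Y=0) = 25/82, P(Y=1) = 81/164, P(Y=2) = 33/164

Enumerate traces; 48 have nonzero weight after conditioning:
  (X=1, U=1, Z=1, W=0, Y=2) weight 1/396
  (X=1, U=1, Z=1, W=1, Y=2) weight 1/1584
  (X=1, U=1, Z=1, W=2, Y=2) weight 1/1584
  (X=1, U=2, Z=0, W=0, Y=1) weight 1/264
  (X=1, U=2, Z=0, W=1, Y=1) weight 1/1056
  (X=1, U=2, Z=0, W=2, Y=1) weight 1/1056
  (X=1, U=2, Z=3, W=0, Y=1) weight 1/264
  (X=1, U=2, Z=3, W=1, Y=1) weight 1/1056
  (X=1, U=3, Z=2, W=0, Y=0) weight 1/297
  … 39 more
Group by Y:
  weight(Y=0) = 25/1056
  weight(Y=1) = 27/704
  weight(Y=2) = 1/64
Total weight = 25/1056 + 27/704 + 1/64 = 41/528
P(Y=0 | obs) = 25/1056 / 41/528 = 25/82
P(Y=1 | obs) = 27/704 / 41/528 = 81/164
P(Y=2 | obs) = 1/64 / 41/528 = 33/164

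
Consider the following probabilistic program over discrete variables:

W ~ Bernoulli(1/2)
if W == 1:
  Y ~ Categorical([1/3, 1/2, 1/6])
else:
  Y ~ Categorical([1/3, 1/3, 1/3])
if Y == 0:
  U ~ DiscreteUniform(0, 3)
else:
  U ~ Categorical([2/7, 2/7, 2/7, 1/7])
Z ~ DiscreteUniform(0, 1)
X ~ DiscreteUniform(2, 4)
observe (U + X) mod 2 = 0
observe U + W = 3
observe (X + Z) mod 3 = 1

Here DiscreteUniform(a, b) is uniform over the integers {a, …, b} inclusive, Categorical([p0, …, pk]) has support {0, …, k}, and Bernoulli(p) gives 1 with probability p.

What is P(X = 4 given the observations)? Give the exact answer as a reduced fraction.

Enumerate traces; 6 have nonzero weight after conditioning:
  (W=0, Y=0, U=3, Z=1, X=3) weight 1/144
  (W=0, Y=1, U=3, Z=1, X=3) weight 1/252
  (W=0, Y=2, U=3, Z=1, X=3) weight 1/252
  (W=1, Y=0, U=2, Z=0, X=4) weight 1/144
  (W=1, Y=1, U=2, Z=0, X=4) weight 1/84
  (W=1, Y=2, U=2, Z=0, X=4) weight 1/252
Group by X:
  weight(X=3) = 5/336
  weight(X=4) = 23/1008
Total weight = 5/336 + 23/1008 = 19/504
P(X=3 | obs) = 5/336 / 19/504 = 15/38
P(X=4 | obs) = 23/1008 / 19/504 = 23/38

P(X = 4 | obs) = 23/38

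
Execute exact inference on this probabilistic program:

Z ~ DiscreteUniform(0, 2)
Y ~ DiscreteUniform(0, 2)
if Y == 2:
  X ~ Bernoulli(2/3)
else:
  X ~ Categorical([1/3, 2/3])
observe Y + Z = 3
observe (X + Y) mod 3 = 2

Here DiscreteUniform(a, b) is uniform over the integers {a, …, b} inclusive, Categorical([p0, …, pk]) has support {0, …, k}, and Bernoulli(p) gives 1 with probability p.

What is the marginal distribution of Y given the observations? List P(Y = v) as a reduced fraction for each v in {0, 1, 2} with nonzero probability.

Enumerate traces; 2 have nonzero weight after conditioning:
  (Z=1, Y=2, X=0) weight 1/27
  (Z=2, Y=1, X=1) weight 2/27
Group by Y:
  weight(Y=1) = 2/27
  weight(Y=2) = 1/27
Total weight = 2/27 + 1/27 = 1/9
P(Y=1 | obs) = 2/27 / 1/9 = 2/3
P(Y=2 | obs) = 1/27 / 1/9 = 1/3

P(Y=1) = 2/3, P(Y=2) = 1/3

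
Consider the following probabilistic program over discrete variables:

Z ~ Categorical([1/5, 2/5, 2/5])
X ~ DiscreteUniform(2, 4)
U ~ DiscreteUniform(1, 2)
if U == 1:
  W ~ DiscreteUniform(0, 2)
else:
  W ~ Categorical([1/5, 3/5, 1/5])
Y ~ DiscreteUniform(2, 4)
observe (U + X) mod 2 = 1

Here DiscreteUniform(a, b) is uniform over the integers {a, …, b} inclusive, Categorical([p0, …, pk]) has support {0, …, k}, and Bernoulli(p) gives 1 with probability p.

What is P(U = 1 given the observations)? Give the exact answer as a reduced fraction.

P(U = 1 | obs) = 2/3

Enumerate traces; 81 have nonzero weight after conditioning:
  (Z=0, X=2, U=1, W=0, Y=2) weight 1/270
  (Z=0, X=2, U=1, W=0, Y=3) weight 1/270
  (Z=0, X=2, U=1, W=0, Y=4) weight 1/270
  (Z=0, X=2, U=1, W=1, Y=2) weight 1/270
  (Z=0, X=2, U=1, W=1, Y=3) weight 1/270
  (Z=0, X=2, U=1, W=1, Y=4) weight 1/270
  (Z=0, X=2, U=1, W=2, Y=2) weight 1/270
  (Z=0, X=2, U=1, W=2, Y=3) weight 1/270
  (Z=0, X=3, U=2, W=0, Y=2) weight 1/450
  … 72 more
Group by U:
  weight(U=1) = 1/3
  weight(U=2) = 1/6
Total weight = 1/3 + 1/6 = 1/2
P(U=1 | obs) = 1/3 / 1/2 = 2/3
P(U=2 | obs) = 1/6 / 1/2 = 1/3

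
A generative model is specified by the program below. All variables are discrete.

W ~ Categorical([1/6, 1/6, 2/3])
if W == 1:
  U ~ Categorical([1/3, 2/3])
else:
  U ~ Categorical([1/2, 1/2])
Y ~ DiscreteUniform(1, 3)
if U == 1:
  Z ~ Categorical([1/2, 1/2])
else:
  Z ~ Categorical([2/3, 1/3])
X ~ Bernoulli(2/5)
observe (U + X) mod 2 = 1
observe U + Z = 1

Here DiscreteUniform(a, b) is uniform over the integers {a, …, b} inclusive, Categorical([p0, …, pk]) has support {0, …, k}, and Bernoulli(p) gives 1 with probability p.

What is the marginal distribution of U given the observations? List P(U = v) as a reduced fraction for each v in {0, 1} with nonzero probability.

Enumerate traces; 18 have nonzero weight after conditioning:
  (W=0, U=0, Y=1, Z=1, X=1) weight 1/270
  (W=0, U=0, Y=2, Z=1, X=1) weight 1/270
  (W=0, U=0, Y=3, Z=1, X=1) weight 1/270
  (W=0, U=1, Y=1, Z=0, X=0) weight 1/120
  (W=0, U=1, Y=2, Z=0, X=0) weight 1/120
  (W=0, U=1, Y=3, Z=0, X=0) weight 1/120
  (W=1, U=0, Y=1, Z=1, X=1) weight 1/405
  (W=1, U=0, Y=2, Z=1, X=1) weight 1/405
  … 10 more
Group by U:
  weight(U=0) = 17/270
  weight(U=1) = 19/120
Total weight = 17/270 + 19/120 = 239/1080
P(U=0 | obs) = 17/270 / 239/1080 = 68/239
P(U=1 | obs) = 19/120 / 239/1080 = 171/239

P(U=0) = 68/239, P(U=1) = 171/239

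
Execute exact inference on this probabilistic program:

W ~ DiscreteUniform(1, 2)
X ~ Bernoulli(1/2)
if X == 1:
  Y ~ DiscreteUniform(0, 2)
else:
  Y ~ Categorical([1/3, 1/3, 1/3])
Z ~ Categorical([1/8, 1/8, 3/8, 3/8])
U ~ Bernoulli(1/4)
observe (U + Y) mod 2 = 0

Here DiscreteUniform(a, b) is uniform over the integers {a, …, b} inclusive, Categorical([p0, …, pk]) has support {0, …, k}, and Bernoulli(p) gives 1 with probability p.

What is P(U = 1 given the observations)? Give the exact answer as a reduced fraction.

Enumerate traces; 48 have nonzero weight after conditioning:
  (W=1, X=0, Y=0, Z=0, U=0) weight 1/128
  (W=1, X=0, Y=0, Z=1, U=0) weight 1/128
  (W=1, X=0, Y=0, Z=2, U=0) weight 3/128
  (W=1, X=0, Y=0, Z=3, U=0) weight 3/128
  (W=1, X=0, Y=1, Z=0, U=1) weight 1/384
  (W=1, X=0, Y=1, Z=1, U=1) weight 1/384
  (W=1, X=0, Y=1, Z=2, U=1) weight 1/128
  (W=1, X=0, Y=1, Z=3, U=1) weight 1/128
  … 40 more
Group by U:
  weight(U=0) = 1/2
  weight(U=1) = 1/12
Total weight = 1/2 + 1/12 = 7/12
P(U=0 | obs) = 1/2 / 7/12 = 6/7
P(U=1 | obs) = 1/12 / 7/12 = 1/7

P(U = 1 | obs) = 1/7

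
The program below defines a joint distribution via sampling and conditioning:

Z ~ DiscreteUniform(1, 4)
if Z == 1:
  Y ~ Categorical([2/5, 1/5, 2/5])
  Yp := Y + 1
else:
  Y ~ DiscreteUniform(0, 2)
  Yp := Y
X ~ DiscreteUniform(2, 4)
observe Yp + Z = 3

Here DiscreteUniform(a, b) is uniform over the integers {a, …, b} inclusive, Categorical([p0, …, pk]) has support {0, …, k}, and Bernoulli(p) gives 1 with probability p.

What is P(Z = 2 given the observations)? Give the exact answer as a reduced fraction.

Enumerate traces; 9 have nonzero weight after conditioning:
  (Z=1, Y=1, X=2) weight 1/60
  (Z=1, Y=1, X=3) weight 1/60
  (Z=1, Y=1, X=4) weight 1/60
  (Z=2, Y=1, X=2) weight 1/36
  (Z=2, Y=1, X=3) weight 1/36
  (Z=2, Y=1, X=4) weight 1/36
  (Z=3, Y=0, X=2) weight 1/36
  (Z=3, Y=0, X=3) weight 1/36
  … 1 more
Group by Z:
  weight(Z=1) = 1/20
  weight(Z=2) = 1/12
  weight(Z=3) = 1/12
Total weight = 1/20 + 1/12 + 1/12 = 13/60
P(Z=1 | obs) = 1/20 / 13/60 = 3/13
P(Z=2 | obs) = 1/12 / 13/60 = 5/13
P(Z=3 | obs) = 1/12 / 13/60 = 5/13

P(Z = 2 | obs) = 5/13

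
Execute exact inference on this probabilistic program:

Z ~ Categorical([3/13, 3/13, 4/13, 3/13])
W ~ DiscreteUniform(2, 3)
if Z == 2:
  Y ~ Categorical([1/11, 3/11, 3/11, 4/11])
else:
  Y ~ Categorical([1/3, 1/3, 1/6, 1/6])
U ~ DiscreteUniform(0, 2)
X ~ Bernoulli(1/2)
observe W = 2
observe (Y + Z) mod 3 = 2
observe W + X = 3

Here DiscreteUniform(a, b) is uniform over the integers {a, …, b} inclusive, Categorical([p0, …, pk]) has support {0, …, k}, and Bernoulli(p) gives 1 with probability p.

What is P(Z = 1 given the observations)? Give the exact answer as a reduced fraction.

P(Z = 1 | obs) = 11/42

Enumerate traces; 15 have nonzero weight after conditioning:
  (Z=0, W=2, Y=2, U=0, X=1) weight 1/312
  (Z=0, W=2, Y=2, U=1, X=1) weight 1/312
  (Z=0, W=2, Y=2, U=2, X=1) weight 1/312
  (Z=1, W=2, Y=1, U=0, X=1) weight 1/156
  (Z=1, W=2, Y=1, U=1, X=1) weight 1/156
  (Z=1, W=2, Y=1, U=2, X=1) weight 1/156
  (Z=2, W=2, Y=0, U=0, X=1) weight 1/429
  (Z=2, W=2, Y=0, U=1, X=1) weight 1/429
  (Z=3, W=2, Y=2, U=0, X=1) weight 1/312
  … 6 more
Group by Z:
  weight(Z=0) = 1/104
  weight(Z=1) = 1/52
  weight(Z=2) = 5/143
  weight(Z=3) = 1/104
Total weight = 1/104 + 1/52 + 5/143 + 1/104 = 21/286
P(Z=0 | obs) = 1/104 / 21/286 = 11/84
P(Z=1 | obs) = 1/52 / 21/286 = 11/42
P(Z=2 | obs) = 5/143 / 21/286 = 10/21
P(Z=3 | obs) = 1/104 / 21/286 = 11/84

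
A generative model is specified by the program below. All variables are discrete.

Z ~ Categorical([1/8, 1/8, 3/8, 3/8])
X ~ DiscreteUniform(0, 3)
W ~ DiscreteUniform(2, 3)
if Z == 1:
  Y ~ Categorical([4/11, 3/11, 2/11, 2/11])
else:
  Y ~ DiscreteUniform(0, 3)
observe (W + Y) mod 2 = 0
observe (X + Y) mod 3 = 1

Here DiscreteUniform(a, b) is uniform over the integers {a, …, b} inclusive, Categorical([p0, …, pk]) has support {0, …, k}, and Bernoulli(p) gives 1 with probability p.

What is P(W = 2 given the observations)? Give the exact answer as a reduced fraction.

Enumerate traces; 20 have nonzero weight after conditioning:
  (Z=0, X=0, W=3, Y=1) weight 1/256
  (Z=0, X=1, W=2, Y=0) weight 1/256
  (Z=0, X=1, W=3, Y=3) weight 1/256
  (Z=0, X=2, W=2, Y=2) weight 1/256
  (Z=0, X=3, W=3, Y=1) weight 1/256
  (Z=1, X=0, W=3, Y=1) weight 3/704
  (Z=1, X=1, W=2, Y=0) weight 1/176
  (Z=1, X=1, W=3, Y=3) weight 1/352
  … 12 more
Group by W:
  weight(W=2) = 89/1408
  weight(W=3) = 263/2816
Total weight = 89/1408 + 263/2816 = 441/2816
P(W=2 | obs) = 89/1408 / 441/2816 = 178/441
P(W=3 | obs) = 263/2816 / 441/2816 = 263/441

P(W = 2 | obs) = 178/441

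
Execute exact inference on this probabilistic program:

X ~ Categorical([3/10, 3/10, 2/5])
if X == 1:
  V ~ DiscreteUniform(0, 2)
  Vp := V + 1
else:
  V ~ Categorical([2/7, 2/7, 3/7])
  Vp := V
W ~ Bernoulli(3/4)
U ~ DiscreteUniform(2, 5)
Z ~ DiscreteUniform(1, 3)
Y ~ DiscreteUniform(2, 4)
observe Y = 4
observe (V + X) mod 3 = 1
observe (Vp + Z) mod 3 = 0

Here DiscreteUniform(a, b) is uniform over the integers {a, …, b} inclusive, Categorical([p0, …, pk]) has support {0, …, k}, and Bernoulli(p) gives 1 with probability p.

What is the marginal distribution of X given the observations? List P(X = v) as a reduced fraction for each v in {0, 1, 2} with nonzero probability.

Enumerate traces; 24 have nonzero weight after conditioning:
  (X=0, V=1, W=0, U=2, Z=2, Y=4) weight 1/1680
  (X=0, V=1, W=0, U=3, Z=2, Y=4) weight 1/1680
  (X=0, V=1, W=0, U=4, Z=2, Y=4) weight 1/1680
  (X=0, V=1, W=0, U=5, Z=2, Y=4) weight 1/1680
  (X=0, V=1, W=1, U=2, Z=2, Y=4) weight 1/560
  (X=0, V=1, W=1, U=3, Z=2, Y=4) weight 1/560
  (X=0, V=1, W=1, U=4, Z=2, Y=4) weight 1/560
  (X=0, V=1, W=1, U=5, Z=2, Y=4) weight 1/560
  (X=1, V=0, W=0, U=2, Z=2, Y=4) weight 1/1440
  (X=2, V=2, W=0, U=2, Z=1, Y=4) weight 1/840
  … 14 more
Group by X:
  weight(X=0) = 1/105
  weight(X=1) = 1/90
  weight(X=2) = 2/105
Total weight = 1/105 + 1/90 + 2/105 = 5/126
P(X=0 | obs) = 1/105 / 5/126 = 6/25
P(X=1 | obs) = 1/90 / 5/126 = 7/25
P(X=2 | obs) = 2/105 / 5/126 = 12/25

P(X=0) = 6/25, P(X=1) = 7/25, P(X=2) = 12/25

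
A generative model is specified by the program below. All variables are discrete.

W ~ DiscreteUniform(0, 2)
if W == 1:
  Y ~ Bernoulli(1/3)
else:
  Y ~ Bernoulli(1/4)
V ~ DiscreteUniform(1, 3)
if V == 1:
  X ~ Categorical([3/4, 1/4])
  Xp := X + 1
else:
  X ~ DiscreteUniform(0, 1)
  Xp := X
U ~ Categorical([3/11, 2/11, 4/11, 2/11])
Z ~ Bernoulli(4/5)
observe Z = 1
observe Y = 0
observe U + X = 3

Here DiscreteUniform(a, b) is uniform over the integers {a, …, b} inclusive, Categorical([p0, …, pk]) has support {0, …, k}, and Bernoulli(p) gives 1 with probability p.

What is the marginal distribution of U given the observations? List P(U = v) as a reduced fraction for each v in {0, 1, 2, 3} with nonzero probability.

Enumerate traces; 18 have nonzero weight after conditioning:
  (W=0, Y=0, V=1, X=0, U=3, Z=1) weight 1/110
  (W=0, Y=0, V=1, X=1, U=2, Z=1) weight 1/165
  (W=0, Y=0, V=2, X=0, U=3, Z=1) weight 1/165
  (W=0, Y=0, V=2, X=1, U=2, Z=1) weight 2/165
  (W=0, Y=0, V=3, X=0, U=3, Z=1) weight 1/165
  (W=0, Y=0, V=3, X=1, U=2, Z=1) weight 2/165
  (W=1, Y=0, V=1, X=0, U=3, Z=1) weight 4/495
  (W=1, Y=0, V=1, X=1, U=2, Z=1) weight 8/1485
  … 10 more
Group by U:
  weight(U=2) = 26/297
  weight(U=3) = 91/1485
Total weight = 26/297 + 91/1485 = 221/1485
P(U=2 | obs) = 26/297 / 221/1485 = 10/17
P(U=3 | obs) = 91/1485 / 221/1485 = 7/17

P(U=2) = 10/17, P(U=3) = 7/17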